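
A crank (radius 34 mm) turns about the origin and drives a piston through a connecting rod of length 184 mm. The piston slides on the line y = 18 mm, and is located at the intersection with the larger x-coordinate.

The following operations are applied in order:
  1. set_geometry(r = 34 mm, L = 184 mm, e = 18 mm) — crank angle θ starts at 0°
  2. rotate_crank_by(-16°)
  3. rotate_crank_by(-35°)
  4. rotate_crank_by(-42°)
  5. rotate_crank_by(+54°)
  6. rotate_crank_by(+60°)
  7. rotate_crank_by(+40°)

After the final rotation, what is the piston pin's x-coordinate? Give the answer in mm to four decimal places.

200.1088

set_geometry: r = 34 mm, L = 184 mm, e = 18 mm; θ ← 0°
rotate_crank_by(-16°): θ ← 0° -16° = -16°
rotate_crank_by(-35°): θ ← -16° -35° = -51°
rotate_crank_by(-42°): θ ← -51° -42° = -93°
rotate_crank_by(+54°): θ ← -93° +54° = -39°
rotate_crank_by(+60°): θ ← -39° +60° = 21°
rotate_crank_by(+40°): θ ← 21° +40° = 61°
crank pin P = (r cos θ, r sin θ) = (16.483527, 29.737070)
h = r sin θ − e = 29.737070 − 18 = 11.737070
x = r cos θ + √(L² − h²) = 16.483527 + √(33856.0 − 137.7588) = 16.483527 + 183.625274 = 200.108801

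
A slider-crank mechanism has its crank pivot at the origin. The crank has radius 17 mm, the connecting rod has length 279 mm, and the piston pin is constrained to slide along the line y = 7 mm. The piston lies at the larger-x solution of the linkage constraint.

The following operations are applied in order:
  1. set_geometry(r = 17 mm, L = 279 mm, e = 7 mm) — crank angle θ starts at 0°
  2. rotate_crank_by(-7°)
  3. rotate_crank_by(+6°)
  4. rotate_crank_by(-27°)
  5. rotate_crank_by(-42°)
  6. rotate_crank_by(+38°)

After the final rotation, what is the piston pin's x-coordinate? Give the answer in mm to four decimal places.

292.9572

set_geometry: r = 17 mm, L = 279 mm, e = 7 mm; θ ← 0°
rotate_crank_by(-7°): θ ← 0° -7° = -7°
rotate_crank_by(+6°): θ ← -7° +6° = -1°
rotate_crank_by(-27°): θ ← -1° -27° = -28°
rotate_crank_by(-42°): θ ← -28° -42° = -70°
rotate_crank_by(+38°): θ ← -70° +38° = -32°
crank pin P = (r cos θ, r sin θ) = (14.416818, -9.008627)
h = r sin θ − e = -9.008627 − 7 = -16.008627
x = r cos θ + √(L² − h²) = 14.416818 + √(77841.0 − 256.2762) = 14.416818 + 278.540345 = 292.957163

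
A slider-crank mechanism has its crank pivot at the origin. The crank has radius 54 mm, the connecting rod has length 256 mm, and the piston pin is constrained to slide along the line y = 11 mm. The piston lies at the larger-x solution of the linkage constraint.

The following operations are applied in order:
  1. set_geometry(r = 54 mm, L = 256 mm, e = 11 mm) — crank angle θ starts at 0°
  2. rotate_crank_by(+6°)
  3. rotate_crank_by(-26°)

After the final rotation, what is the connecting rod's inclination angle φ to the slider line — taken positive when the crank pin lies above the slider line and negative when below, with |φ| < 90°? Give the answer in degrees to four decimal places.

-6.6102

set_geometry: r = 54 mm, L = 256 mm, e = 11 mm; θ ← 0°
rotate_crank_by(+6°): θ ← 0° +6° = 6°
rotate_crank_by(-26°): θ ← 6° -26° = -20°
crank pin P = (r cos θ, r sin θ) = (50.743402, -18.469088)
h = r sin θ − e = -18.469088 − 11 = -29.469088
sin φ = h / L = -29.469088 / 256 = -0.11511362
φ = arcsin(-0.11511362) = -6.610179°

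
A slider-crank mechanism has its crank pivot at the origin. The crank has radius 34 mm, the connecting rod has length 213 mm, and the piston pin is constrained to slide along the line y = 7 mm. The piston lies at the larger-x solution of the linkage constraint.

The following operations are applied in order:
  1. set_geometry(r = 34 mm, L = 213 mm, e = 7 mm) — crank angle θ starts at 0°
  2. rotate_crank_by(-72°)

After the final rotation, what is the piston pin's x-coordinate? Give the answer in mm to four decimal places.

set_geometry: r = 34 mm, L = 213 mm, e = 7 mm; θ ← 0°
rotate_crank_by(-72°): θ ← 0° -72° = -72°
crank pin P = (r cos θ, r sin θ) = (10.506578, -32.335922)
h = r sin θ − e = -32.335922 − 7 = -39.335922
x = r cos θ + √(L² − h²) = 10.506578 + √(45369.0 − 1547.3147) = 10.506578 + 209.336297 = 219.842875

219.8429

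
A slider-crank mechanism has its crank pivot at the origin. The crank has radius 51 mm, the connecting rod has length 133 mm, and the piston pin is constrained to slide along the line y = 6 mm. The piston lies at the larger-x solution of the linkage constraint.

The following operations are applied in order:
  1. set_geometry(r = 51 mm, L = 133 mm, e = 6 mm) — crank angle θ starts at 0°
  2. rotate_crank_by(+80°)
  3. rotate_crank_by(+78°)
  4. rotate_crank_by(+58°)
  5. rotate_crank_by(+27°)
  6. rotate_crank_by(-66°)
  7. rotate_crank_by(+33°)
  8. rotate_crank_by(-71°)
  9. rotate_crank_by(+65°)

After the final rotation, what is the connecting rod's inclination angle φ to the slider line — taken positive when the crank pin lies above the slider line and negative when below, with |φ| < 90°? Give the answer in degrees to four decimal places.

set_geometry: r = 51 mm, L = 133 mm, e = 6 mm; θ ← 0°
rotate_crank_by(+80°): θ ← 0° +80° = 80°
rotate_crank_by(+78°): θ ← 80° +78° = 158°
rotate_crank_by(+58°): θ ← 158° +58° = 216°
rotate_crank_by(+27°): θ ← 216° +27° = 243°
rotate_crank_by(-66°): θ ← 243° -66° = 177°
rotate_crank_by(+33°): θ ← 177° +33° = 210°
rotate_crank_by(-71°): θ ← 210° -71° = 139°
rotate_crank_by(+65°): θ ← 139° +65° = 204°
crank pin P = (r cos θ, r sin θ) = (-46.590818, -20.743569)
h = r sin θ − e = -20.743569 − 6 = -26.743569
sin φ = h / L = -26.743569 / 133 = -0.20107946
φ = arcsin(-0.20107946) = -11.600090°

-11.6001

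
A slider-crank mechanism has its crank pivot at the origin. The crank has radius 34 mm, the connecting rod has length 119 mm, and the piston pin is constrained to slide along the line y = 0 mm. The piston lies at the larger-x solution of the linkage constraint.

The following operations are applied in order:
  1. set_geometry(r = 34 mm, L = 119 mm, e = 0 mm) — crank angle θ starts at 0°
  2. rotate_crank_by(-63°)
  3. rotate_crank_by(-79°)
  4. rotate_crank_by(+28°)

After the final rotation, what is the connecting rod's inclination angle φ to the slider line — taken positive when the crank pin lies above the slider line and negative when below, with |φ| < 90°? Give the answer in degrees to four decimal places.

-15.1302

set_geometry: r = 34 mm, L = 119 mm, e = 0 mm; θ ← 0°
rotate_crank_by(-63°): θ ← 0° -63° = -63°
rotate_crank_by(-79°): θ ← -63° -79° = -142°
rotate_crank_by(+28°): θ ← -142° +28° = -114°
crank pin P = (r cos θ, r sin θ) = (-13.829046, -31.060546)
h = r sin θ − e = -31.060546 − 0 = -31.060546
sin φ = h / L = -31.060546 / 119 = -0.26101299
φ = arcsin(-0.26101299) = -15.130178°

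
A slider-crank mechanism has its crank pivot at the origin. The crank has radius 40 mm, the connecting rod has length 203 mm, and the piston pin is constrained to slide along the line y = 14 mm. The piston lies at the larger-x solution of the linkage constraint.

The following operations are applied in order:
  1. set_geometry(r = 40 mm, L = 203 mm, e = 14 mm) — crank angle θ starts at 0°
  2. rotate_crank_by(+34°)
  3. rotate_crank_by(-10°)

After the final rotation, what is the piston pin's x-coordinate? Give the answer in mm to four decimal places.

239.5291

set_geometry: r = 40 mm, L = 203 mm, e = 14 mm; θ ← 0°
rotate_crank_by(+34°): θ ← 0° +34° = 34°
rotate_crank_by(-10°): θ ← 34° -10° = 24°
crank pin P = (r cos θ, r sin θ) = (36.541818, 16.269466)
h = r sin θ − e = 16.269466 − 14 = 2.269466
x = r cos θ + √(L² − h²) = 36.541818 + √(41209.0 − 5.1505) = 36.541818 + 202.987314 = 239.529132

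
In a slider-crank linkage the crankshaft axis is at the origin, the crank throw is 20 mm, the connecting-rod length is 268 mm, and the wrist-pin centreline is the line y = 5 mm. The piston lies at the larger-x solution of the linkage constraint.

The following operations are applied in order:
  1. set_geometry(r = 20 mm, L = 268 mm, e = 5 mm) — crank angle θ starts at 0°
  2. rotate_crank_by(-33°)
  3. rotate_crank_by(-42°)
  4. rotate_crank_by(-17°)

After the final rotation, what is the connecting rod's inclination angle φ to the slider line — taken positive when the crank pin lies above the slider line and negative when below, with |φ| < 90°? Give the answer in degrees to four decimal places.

-5.3499

set_geometry: r = 20 mm, L = 268 mm, e = 5 mm; θ ← 0°
rotate_crank_by(-33°): θ ← 0° -33° = -33°
rotate_crank_by(-42°): θ ← -33° -42° = -75°
rotate_crank_by(-17°): θ ← -75° -17° = -92°
crank pin P = (r cos θ, r sin θ) = (-0.697990, -19.987817)
h = r sin θ − e = -19.987817 − 5 = -24.987817
sin φ = h / L = -24.987817 / 268 = -0.09323812
φ = arcsin(-0.09323812) = -5.349921°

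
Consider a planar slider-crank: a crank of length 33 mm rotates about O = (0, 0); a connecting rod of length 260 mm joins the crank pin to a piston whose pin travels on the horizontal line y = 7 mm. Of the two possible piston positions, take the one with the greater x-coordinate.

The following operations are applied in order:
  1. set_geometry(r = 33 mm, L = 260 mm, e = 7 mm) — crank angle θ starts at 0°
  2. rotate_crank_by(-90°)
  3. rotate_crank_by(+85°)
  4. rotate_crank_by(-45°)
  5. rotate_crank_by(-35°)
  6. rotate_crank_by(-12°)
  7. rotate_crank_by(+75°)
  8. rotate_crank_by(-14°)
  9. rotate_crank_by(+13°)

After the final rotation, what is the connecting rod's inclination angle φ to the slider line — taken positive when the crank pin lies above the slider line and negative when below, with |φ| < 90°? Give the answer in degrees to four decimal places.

set_geometry: r = 33 mm, L = 260 mm, e = 7 mm; θ ← 0°
rotate_crank_by(-90°): θ ← 0° -90° = -90°
rotate_crank_by(+85°): θ ← -90° +85° = -5°
rotate_crank_by(-45°): θ ← -5° -45° = -50°
rotate_crank_by(-35°): θ ← -50° -35° = -85°
rotate_crank_by(-12°): θ ← -85° -12° = -97°
rotate_crank_by(+75°): θ ← -97° +75° = -22°
rotate_crank_by(-14°): θ ← -22° -14° = -36°
rotate_crank_by(+13°): θ ← -36° +13° = -23°
crank pin P = (r cos θ, r sin θ) = (30.376660, -12.894127)
h = r sin θ − e = -12.894127 − 7 = -19.894127
sin φ = h / L = -19.894127 / 260 = -0.07651587
φ = arcsin(-0.07651587) = -4.388326°

-4.3883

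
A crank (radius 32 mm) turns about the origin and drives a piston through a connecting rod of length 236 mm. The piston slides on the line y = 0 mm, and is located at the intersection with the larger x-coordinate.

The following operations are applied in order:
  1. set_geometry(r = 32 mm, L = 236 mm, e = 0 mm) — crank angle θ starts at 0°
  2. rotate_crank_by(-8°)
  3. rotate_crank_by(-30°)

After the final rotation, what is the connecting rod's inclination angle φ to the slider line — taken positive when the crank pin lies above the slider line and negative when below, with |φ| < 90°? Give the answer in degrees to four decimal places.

-4.7886

set_geometry: r = 32 mm, L = 236 mm, e = 0 mm; θ ← 0°
rotate_crank_by(-8°): θ ← 0° -8° = -8°
rotate_crank_by(-30°): θ ← -8° -30° = -38°
crank pin P = (r cos θ, r sin θ) = (25.216344, -19.701167)
h = r sin θ − e = -19.701167 − 0 = -19.701167
sin φ = h / L = -19.701167 / 236 = -0.08347952
φ = arcsin(-0.08347952) = -4.788597°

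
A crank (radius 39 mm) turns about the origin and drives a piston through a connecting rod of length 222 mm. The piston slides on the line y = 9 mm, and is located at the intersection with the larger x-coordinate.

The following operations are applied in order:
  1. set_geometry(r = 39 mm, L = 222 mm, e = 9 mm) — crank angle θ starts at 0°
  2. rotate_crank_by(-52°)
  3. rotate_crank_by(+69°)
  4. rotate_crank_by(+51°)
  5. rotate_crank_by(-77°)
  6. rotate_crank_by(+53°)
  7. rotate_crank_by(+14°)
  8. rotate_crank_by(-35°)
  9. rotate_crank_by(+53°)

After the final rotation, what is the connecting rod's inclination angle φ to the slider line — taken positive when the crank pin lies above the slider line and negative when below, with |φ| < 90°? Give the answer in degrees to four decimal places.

7.4648

set_geometry: r = 39 mm, L = 222 mm, e = 9 mm; θ ← 0°
rotate_crank_by(-52°): θ ← 0° -52° = -52°
rotate_crank_by(+69°): θ ← -52° +69° = 17°
rotate_crank_by(+51°): θ ← 17° +51° = 68°
rotate_crank_by(-77°): θ ← 68° -77° = -9°
rotate_crank_by(+53°): θ ← -9° +53° = 44°
rotate_crank_by(+14°): θ ← 44° +14° = 58°
rotate_crank_by(-35°): θ ← 58° -35° = 23°
rotate_crank_by(+53°): θ ← 23° +53° = 76°
crank pin P = (r cos θ, r sin θ) = (9.434954, 37.841533)
h = r sin θ − e = 37.841533 − 9 = 28.841533
sin φ = h / L = 28.841533 / 222 = 0.12991682
φ = arcsin(0.12991682) = 7.464786°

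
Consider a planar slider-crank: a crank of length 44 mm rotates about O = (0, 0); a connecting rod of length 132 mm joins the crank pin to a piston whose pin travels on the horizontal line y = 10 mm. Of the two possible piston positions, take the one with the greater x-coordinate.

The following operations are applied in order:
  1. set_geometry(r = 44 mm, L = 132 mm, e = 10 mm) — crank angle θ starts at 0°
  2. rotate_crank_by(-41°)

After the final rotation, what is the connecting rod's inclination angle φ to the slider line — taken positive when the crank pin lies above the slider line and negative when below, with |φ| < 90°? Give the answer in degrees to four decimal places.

set_geometry: r = 44 mm, L = 132 mm, e = 10 mm; θ ← 0°
rotate_crank_by(-41°): θ ← 0° -41° = -41°
crank pin P = (r cos θ, r sin θ) = (33.207222, -28.866597)
h = r sin θ − e = -28.866597 − 10 = -38.866597
sin φ = h / L = -38.866597 / 132 = -0.29444392
φ = arcsin(-0.29444392) = -17.124195°

-17.1242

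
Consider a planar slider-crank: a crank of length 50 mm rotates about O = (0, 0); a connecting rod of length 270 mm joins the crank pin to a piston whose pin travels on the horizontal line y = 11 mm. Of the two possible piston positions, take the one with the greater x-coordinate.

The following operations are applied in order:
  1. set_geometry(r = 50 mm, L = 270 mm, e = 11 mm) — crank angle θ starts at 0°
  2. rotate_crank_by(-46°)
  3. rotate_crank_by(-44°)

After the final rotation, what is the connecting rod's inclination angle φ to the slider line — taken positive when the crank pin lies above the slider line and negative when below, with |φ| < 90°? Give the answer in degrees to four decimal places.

-13.0573

set_geometry: r = 50 mm, L = 270 mm, e = 11 mm; θ ← 0°
rotate_crank_by(-46°): θ ← 0° -46° = -46°
rotate_crank_by(-44°): θ ← -46° -44° = -90°
crank pin P = (r cos θ, r sin θ) = (0.000000, -50.000000)
h = r sin θ − e = -50.000000 − 11 = -61.000000
sin φ = h / L = -61.000000 / 270 = -0.22592593
φ = arcsin(-0.22592593) = -13.057332°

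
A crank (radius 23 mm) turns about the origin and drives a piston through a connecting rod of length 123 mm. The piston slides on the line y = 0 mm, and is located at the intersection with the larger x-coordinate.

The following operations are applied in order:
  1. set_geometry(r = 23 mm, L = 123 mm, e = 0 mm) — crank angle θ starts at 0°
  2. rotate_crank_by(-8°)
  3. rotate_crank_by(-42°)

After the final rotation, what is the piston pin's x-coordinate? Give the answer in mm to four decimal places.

set_geometry: r = 23 mm, L = 123 mm, e = 0 mm; θ ← 0°
rotate_crank_by(-8°): θ ← 0° -8° = -8°
rotate_crank_by(-42°): θ ← -8° -42° = -50°
crank pin P = (r cos θ, r sin θ) = (14.784115, -17.619022)
h = r sin θ − e = -17.619022 − 0 = -17.619022
x = r cos θ + √(L² − h²) = 14.784115 + √(15129.0 − 310.4299) = 14.784115 + 121.731549 = 136.515664

136.5157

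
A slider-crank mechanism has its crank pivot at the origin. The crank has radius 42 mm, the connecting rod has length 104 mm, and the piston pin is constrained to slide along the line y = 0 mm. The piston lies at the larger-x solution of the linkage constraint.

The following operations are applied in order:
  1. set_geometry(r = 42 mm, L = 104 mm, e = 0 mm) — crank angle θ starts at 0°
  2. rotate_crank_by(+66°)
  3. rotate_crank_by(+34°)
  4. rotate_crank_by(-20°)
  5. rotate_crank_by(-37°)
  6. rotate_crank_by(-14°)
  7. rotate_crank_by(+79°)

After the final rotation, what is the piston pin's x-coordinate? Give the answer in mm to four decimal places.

set_geometry: r = 42 mm, L = 104 mm, e = 0 mm; θ ← 0°
rotate_crank_by(+66°): θ ← 0° +66° = 66°
rotate_crank_by(+34°): θ ← 66° +34° = 100°
rotate_crank_by(-20°): θ ← 100° -20° = 80°
rotate_crank_by(-37°): θ ← 80° -37° = 43°
rotate_crank_by(-14°): θ ← 43° -14° = 29°
rotate_crank_by(+79°): θ ← 29° +79° = 108°
crank pin P = (r cos θ, r sin θ) = (-12.978714, 39.944374)
h = r sin θ − e = 39.944374 − 0 = 39.944374
x = r cos θ + √(L² − h²) = -12.978714 + √(10816.0 − 1595.5530) = -12.978714 + 96.023159 = 83.044445

83.0444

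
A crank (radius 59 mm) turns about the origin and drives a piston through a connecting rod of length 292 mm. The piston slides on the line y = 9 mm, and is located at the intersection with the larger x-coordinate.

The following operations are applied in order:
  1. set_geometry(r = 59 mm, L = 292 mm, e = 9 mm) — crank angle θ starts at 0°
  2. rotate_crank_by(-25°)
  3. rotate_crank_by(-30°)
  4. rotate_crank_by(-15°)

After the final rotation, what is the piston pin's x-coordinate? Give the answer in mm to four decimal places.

set_geometry: r = 59 mm, L = 292 mm, e = 9 mm; θ ← 0°
rotate_crank_by(-25°): θ ← 0° -25° = -25°
rotate_crank_by(-30°): θ ← -25° -30° = -55°
rotate_crank_by(-15°): θ ← -55° -15° = -70°
crank pin P = (r cos θ, r sin θ) = (20.179188, -55.441865)
h = r sin θ − e = -55.441865 − 9 = -64.441865
x = r cos θ + √(L² − h²) = 20.179188 + √(85264.0 − 4152.7539) = 20.179188 + 284.800362 = 304.979550

304.9796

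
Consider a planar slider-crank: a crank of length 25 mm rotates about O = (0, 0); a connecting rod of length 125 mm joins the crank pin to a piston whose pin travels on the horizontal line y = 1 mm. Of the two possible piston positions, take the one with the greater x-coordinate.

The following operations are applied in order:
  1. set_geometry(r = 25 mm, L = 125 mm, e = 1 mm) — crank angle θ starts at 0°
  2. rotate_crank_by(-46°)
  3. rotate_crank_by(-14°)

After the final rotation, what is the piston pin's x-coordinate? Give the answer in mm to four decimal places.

set_geometry: r = 25 mm, L = 125 mm, e = 1 mm; θ ← 0°
rotate_crank_by(-46°): θ ← 0° -46° = -46°
rotate_crank_by(-14°): θ ← -46° -14° = -60°
crank pin P = (r cos θ, r sin θ) = (12.500000, -21.650635)
h = r sin θ − e = -21.650635 − 1 = -22.650635
x = r cos θ + √(L² − h²) = 12.500000 + √(15625.0 − 513.0513) = 12.500000 + 122.930666 = 135.430666

135.4307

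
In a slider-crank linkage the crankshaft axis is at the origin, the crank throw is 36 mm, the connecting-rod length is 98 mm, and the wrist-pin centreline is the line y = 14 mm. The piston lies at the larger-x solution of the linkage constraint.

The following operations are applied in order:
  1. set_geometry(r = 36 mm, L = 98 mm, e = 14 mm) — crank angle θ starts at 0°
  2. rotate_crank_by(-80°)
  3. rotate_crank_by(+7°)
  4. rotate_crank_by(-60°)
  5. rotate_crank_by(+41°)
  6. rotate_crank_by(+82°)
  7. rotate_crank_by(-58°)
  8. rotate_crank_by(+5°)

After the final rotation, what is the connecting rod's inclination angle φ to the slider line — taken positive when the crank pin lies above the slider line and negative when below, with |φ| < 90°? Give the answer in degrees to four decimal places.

set_geometry: r = 36 mm, L = 98 mm, e = 14 mm; θ ← 0°
rotate_crank_by(-80°): θ ← 0° -80° = -80°
rotate_crank_by(+7°): θ ← -80° +7° = -73°
rotate_crank_by(-60°): θ ← -73° -60° = -133°
rotate_crank_by(+41°): θ ← -133° +41° = -92°
rotate_crank_by(+82°): θ ← -92° +82° = -10°
rotate_crank_by(-58°): θ ← -10° -58° = -68°
rotate_crank_by(+5°): θ ← -68° +5° = -63°
crank pin P = (r cos θ, r sin θ) = (16.343658, -32.076235)
h = r sin θ − e = -32.076235 − 14 = -46.076235
sin φ = h / L = -46.076235 / 98 = -0.47016566
φ = arcsin(-0.47016566) = -28.045051°

-28.0451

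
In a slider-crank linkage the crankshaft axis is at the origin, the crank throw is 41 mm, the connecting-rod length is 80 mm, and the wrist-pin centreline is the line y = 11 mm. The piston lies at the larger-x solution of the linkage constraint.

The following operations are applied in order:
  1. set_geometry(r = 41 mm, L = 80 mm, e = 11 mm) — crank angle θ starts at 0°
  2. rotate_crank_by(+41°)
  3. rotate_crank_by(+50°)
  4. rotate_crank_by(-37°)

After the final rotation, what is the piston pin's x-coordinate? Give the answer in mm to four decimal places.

100.9660

set_geometry: r = 41 mm, L = 80 mm, e = 11 mm; θ ← 0°
rotate_crank_by(+41°): θ ← 0° +41° = 41°
rotate_crank_by(+50°): θ ← 41° +50° = 91°
rotate_crank_by(-37°): θ ← 91° -37° = 54°
crank pin P = (r cos θ, r sin θ) = (24.099195, 33.169697)
h = r sin θ − e = 33.169697 − 11 = 22.169697
x = r cos θ + √(L² − h²) = 24.099195 + √(6400.0 − 491.4955) = 24.099195 + 76.866797 = 100.965993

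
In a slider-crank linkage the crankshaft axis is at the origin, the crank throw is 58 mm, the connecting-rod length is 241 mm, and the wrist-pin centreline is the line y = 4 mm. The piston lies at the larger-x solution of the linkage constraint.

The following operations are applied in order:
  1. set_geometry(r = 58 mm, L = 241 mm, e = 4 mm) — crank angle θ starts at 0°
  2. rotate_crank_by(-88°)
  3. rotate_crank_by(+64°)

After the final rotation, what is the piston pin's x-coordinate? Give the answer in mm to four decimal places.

292.4011

set_geometry: r = 58 mm, L = 241 mm, e = 4 mm; θ ← 0°
rotate_crank_by(-88°): θ ← 0° -88° = -88°
rotate_crank_by(+64°): θ ← -88° +64° = -24°
crank pin P = (r cos θ, r sin θ) = (52.985637, -23.590725)
h = r sin θ − e = -23.590725 − 4 = -27.590725
x = r cos θ + √(L² − h²) = 52.985637 + √(58081.0 − 761.2481) = 52.985637 + 239.415438 = 292.401074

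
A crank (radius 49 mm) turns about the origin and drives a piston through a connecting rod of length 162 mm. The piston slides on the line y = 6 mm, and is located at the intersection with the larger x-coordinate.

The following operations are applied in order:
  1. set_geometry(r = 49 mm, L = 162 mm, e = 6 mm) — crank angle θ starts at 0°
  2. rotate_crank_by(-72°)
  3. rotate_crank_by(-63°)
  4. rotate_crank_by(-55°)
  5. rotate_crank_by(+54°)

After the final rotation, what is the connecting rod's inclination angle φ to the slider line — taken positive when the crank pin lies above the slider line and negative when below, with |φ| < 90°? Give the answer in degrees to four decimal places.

-14.3089

set_geometry: r = 49 mm, L = 162 mm, e = 6 mm; θ ← 0°
rotate_crank_by(-72°): θ ← 0° -72° = -72°
rotate_crank_by(-63°): θ ← -72° -63° = -135°
rotate_crank_by(-55°): θ ← -135° -55° = -190°
rotate_crank_by(+54°): θ ← -190° +54° = -136°
crank pin P = (r cos θ, r sin θ) = (-35.247650, -34.038260)
h = r sin θ − e = -34.038260 − 6 = -40.038260
sin φ = h / L = -40.038260 / 162 = -0.24714975
φ = arcsin(-0.24714975) = -14.308913°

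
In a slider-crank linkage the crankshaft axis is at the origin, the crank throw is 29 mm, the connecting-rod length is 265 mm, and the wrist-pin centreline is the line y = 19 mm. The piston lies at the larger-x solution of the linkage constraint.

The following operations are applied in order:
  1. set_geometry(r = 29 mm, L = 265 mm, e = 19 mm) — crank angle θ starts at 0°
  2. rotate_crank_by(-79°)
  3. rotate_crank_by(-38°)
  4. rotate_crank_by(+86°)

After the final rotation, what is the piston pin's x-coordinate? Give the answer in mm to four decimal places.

287.6759

set_geometry: r = 29 mm, L = 265 mm, e = 19 mm; θ ← 0°
rotate_crank_by(-79°): θ ← 0° -79° = -79°
rotate_crank_by(-38°): θ ← -79° -38° = -117°
rotate_crank_by(+86°): θ ← -117° +86° = -31°
crank pin P = (r cos θ, r sin θ) = (24.857852, -14.936104)
h = r sin θ − e = -14.936104 − 19 = -33.936104
x = r cos θ + √(L² − h²) = 24.857852 + √(70225.0 − 1151.6592) = 24.857852 + 262.818076 = 287.675927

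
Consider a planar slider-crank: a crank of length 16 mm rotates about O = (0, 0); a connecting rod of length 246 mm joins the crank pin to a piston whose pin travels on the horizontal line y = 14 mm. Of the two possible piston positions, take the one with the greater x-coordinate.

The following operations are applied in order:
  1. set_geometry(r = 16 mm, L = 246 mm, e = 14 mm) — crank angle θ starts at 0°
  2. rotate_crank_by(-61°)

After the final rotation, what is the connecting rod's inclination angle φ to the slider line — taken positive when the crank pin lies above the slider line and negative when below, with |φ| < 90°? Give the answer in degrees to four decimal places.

set_geometry: r = 16 mm, L = 246 mm, e = 14 mm; θ ← 0°
rotate_crank_by(-61°): θ ← 0° -61° = -61°
crank pin P = (r cos θ, r sin θ) = (7.756954, -13.993915)
h = r sin θ − e = -13.993915 − 14 = -27.993915
sin φ = h / L = -27.993915 / 246 = -0.11379640
φ = arcsin(-0.11379640) = -6.534208°

-6.5342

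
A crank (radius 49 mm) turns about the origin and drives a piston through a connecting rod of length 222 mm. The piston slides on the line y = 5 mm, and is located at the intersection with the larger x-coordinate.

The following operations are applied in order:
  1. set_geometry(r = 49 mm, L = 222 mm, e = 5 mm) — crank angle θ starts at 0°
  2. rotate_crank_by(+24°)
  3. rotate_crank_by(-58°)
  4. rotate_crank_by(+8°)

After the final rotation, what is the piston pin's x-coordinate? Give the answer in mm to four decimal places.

264.4560

set_geometry: r = 49 mm, L = 222 mm, e = 5 mm; θ ← 0°
rotate_crank_by(+24°): θ ← 0° +24° = 24°
rotate_crank_by(-58°): θ ← 24° -58° = -34°
rotate_crank_by(+8°): θ ← -34° +8° = -26°
crank pin P = (r cos θ, r sin θ) = (44.040908, -21.480186)
h = r sin θ − e = -21.480186 − 5 = -26.480186
x = r cos θ + √(L² − h²) = 44.040908 + √(49284.0 − 701.2003) = 44.040908 + 220.415062 = 264.455971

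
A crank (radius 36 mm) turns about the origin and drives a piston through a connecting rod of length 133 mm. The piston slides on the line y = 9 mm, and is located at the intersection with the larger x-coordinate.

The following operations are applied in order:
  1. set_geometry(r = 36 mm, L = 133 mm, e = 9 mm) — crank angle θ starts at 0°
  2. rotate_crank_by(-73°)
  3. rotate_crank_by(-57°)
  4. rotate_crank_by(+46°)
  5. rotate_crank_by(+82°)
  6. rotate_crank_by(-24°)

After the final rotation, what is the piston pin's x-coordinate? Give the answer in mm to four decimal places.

set_geometry: r = 36 mm, L = 133 mm, e = 9 mm; θ ← 0°
rotate_crank_by(-73°): θ ← 0° -73° = -73°
rotate_crank_by(-57°): θ ← -73° -57° = -130°
rotate_crank_by(+46°): θ ← -130° +46° = -84°
rotate_crank_by(+82°): θ ← -84° +82° = -2°
rotate_crank_by(-24°): θ ← -2° -24° = -26°
crank pin P = (r cos θ, r sin θ) = (32.356586, -15.781361)
h = r sin θ − e = -15.781361 − 9 = -24.781361
x = r cos θ + √(L² − h²) = 32.356586 + √(17689.0 − 614.1159) = 32.356586 + 130.670900 = 163.027486

163.0275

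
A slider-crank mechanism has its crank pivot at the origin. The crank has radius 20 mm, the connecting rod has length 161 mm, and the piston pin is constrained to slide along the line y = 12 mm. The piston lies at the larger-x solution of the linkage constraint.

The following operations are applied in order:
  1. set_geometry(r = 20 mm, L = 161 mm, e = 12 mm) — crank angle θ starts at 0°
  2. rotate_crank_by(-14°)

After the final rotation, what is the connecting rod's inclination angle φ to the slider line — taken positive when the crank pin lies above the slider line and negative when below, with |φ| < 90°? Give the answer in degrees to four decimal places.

-6.0033

set_geometry: r = 20 mm, L = 161 mm, e = 12 mm; θ ← 0°
rotate_crank_by(-14°): θ ← 0° -14° = -14°
crank pin P = (r cos θ, r sin θ) = (19.405915, -4.838438)
h = r sin θ − e = -4.838438 − 12 = -16.838438
sin φ = h / L = -16.838438 / 161 = -0.10458657
φ = arcsin(-0.10458657) = -6.003348°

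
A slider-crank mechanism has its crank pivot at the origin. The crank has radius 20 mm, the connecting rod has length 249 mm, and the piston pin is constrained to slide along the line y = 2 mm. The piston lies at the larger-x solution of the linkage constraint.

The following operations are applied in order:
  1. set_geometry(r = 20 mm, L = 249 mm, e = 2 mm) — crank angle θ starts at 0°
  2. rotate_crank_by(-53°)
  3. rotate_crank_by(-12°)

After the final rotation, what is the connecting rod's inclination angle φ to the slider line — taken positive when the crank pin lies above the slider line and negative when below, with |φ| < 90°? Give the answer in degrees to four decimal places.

-4.6362

set_geometry: r = 20 mm, L = 249 mm, e = 2 mm; θ ← 0°
rotate_crank_by(-53°): θ ← 0° -53° = -53°
rotate_crank_by(-12°): θ ← -53° -12° = -65°
crank pin P = (r cos θ, r sin θ) = (8.452365, -18.126156)
h = r sin θ − e = -18.126156 − 2 = -20.126156
sin φ = h / L = -20.126156 / 249 = -0.08082793
φ = arcsin(-0.08082793) = -4.636157°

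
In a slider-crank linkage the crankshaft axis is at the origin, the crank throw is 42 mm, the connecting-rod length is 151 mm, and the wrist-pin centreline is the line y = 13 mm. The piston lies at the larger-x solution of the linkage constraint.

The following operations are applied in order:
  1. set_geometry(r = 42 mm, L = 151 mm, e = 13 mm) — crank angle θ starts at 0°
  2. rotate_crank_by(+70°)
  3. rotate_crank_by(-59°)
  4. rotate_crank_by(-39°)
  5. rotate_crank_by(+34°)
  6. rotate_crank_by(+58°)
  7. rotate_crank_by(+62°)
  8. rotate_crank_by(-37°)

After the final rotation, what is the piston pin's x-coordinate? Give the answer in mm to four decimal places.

148.9233

set_geometry: r = 42 mm, L = 151 mm, e = 13 mm; θ ← 0°
rotate_crank_by(+70°): θ ← 0° +70° = 70°
rotate_crank_by(-59°): θ ← 70° -59° = 11°
rotate_crank_by(-39°): θ ← 11° -39° = -28°
rotate_crank_by(+34°): θ ← -28° +34° = 6°
rotate_crank_by(+58°): θ ← 6° +58° = 64°
rotate_crank_by(+62°): θ ← 64° +62° = 126°
rotate_crank_by(-37°): θ ← 126° -37° = 89°
crank pin P = (r cos θ, r sin θ) = (0.733001, 41.993603)
h = r sin θ − e = 41.993603 − 13 = 28.993603
x = r cos θ + √(L² − h²) = 0.733001 + √(22801.0 − 840.6290) = 0.733001 + 148.190320 = 148.923321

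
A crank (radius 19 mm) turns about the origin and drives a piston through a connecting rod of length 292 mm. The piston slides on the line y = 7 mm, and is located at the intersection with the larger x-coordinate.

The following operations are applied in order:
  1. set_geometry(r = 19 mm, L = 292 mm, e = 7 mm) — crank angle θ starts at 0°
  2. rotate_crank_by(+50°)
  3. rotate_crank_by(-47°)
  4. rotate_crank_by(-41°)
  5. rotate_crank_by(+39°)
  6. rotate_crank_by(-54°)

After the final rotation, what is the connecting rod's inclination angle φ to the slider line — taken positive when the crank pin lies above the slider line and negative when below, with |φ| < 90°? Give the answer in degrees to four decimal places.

set_geometry: r = 19 mm, L = 292 mm, e = 7 mm; θ ← 0°
rotate_crank_by(+50°): θ ← 0° +50° = 50°
rotate_crank_by(-47°): θ ← 50° -47° = 3°
rotate_crank_by(-41°): θ ← 3° -41° = -38°
rotate_crank_by(+39°): θ ← -38° +39° = 1°
rotate_crank_by(-54°): θ ← 1° -54° = -53°
crank pin P = (r cos θ, r sin θ) = (11.434485, -15.174075)
h = r sin θ − e = -15.174075 − 7 = -22.174075
sin φ = h / L = -22.174075 / 292 = -0.07593861
φ = arcsin(-0.07593861) = -4.355155°

-4.3552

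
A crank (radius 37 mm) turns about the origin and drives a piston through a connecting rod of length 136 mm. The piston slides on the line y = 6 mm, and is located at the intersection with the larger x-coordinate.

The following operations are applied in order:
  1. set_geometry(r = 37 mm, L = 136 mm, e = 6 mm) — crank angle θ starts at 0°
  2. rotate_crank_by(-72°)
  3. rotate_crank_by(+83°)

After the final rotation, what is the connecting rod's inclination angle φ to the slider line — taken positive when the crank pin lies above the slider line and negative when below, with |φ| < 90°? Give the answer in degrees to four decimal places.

0.4465

set_geometry: r = 37 mm, L = 136 mm, e = 6 mm; θ ← 0°
rotate_crank_by(-72°): θ ← 0° -72° = -72°
rotate_crank_by(+83°): θ ← -72° +83° = 11°
crank pin P = (r cos θ, r sin θ) = (36.320206, 7.059933)
h = r sin θ − e = 7.059933 − 6 = 1.059933
sin φ = h / L = 1.059933 / 136 = 0.00779362
φ = arcsin(0.00779362) = 0.446546°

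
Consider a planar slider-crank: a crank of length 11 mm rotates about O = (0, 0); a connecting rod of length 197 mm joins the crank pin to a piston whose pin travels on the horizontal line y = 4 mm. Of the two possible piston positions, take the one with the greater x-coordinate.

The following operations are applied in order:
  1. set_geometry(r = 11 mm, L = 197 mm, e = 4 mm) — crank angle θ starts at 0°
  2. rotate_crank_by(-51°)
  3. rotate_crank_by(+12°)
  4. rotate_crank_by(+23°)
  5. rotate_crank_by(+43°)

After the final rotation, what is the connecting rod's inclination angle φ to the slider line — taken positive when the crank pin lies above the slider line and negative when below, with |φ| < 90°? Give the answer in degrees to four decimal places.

set_geometry: r = 11 mm, L = 197 mm, e = 4 mm; θ ← 0°
rotate_crank_by(-51°): θ ← 0° -51° = -51°
rotate_crank_by(+12°): θ ← -51° +12° = -39°
rotate_crank_by(+23°): θ ← -39° +23° = -16°
rotate_crank_by(+43°): θ ← -16° +43° = 27°
crank pin P = (r cos θ, r sin θ) = (9.801072, 4.993895)
h = r sin θ − e = 4.993895 − 4 = 0.993895
sin φ = h / L = 0.993895 / 197 = 0.00504515
φ = arcsin(0.00504515) = 0.289067°

0.2891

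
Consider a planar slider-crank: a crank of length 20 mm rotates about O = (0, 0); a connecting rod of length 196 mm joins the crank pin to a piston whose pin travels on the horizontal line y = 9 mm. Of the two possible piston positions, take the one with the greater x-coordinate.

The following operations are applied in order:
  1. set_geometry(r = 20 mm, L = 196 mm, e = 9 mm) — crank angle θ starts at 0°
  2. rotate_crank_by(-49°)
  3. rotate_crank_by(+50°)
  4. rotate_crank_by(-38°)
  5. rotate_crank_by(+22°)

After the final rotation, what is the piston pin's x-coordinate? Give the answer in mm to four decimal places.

set_geometry: r = 20 mm, L = 196 mm, e = 9 mm; θ ← 0°
rotate_crank_by(-49°): θ ← 0° -49° = -49°
rotate_crank_by(+50°): θ ← -49° +50° = 1°
rotate_crank_by(-38°): θ ← 1° -38° = -37°
rotate_crank_by(+22°): θ ← -37° +22° = -15°
crank pin P = (r cos θ, r sin θ) = (19.318517, -5.176381)
h = r sin θ − e = -5.176381 − 9 = -14.176381
x = r cos θ + √(L² − h²) = 19.318517 + √(38416.0 − 200.9698) = 19.318517 + 195.486650 = 214.805166

214.8052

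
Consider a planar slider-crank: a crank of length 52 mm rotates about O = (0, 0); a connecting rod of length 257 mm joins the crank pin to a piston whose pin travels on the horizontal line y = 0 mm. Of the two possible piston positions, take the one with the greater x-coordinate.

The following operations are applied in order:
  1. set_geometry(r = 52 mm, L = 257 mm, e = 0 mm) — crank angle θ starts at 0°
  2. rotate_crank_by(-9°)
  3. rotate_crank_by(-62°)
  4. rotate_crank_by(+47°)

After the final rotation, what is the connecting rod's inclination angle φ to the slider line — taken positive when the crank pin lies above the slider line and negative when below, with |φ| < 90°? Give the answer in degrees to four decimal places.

-4.7206

set_geometry: r = 52 mm, L = 257 mm, e = 0 mm; θ ← 0°
rotate_crank_by(-9°): θ ← 0° -9° = -9°
rotate_crank_by(-62°): θ ← -9° -62° = -71°
rotate_crank_by(+47°): θ ← -71° +47° = -24°
crank pin P = (r cos θ, r sin θ) = (47.504364, -21.150305)
h = r sin θ − e = -21.150305 − 0 = -21.150305
sin φ = h / L = -21.150305 / 257 = -0.08229691
φ = arcsin(-0.08229691) = -4.720604°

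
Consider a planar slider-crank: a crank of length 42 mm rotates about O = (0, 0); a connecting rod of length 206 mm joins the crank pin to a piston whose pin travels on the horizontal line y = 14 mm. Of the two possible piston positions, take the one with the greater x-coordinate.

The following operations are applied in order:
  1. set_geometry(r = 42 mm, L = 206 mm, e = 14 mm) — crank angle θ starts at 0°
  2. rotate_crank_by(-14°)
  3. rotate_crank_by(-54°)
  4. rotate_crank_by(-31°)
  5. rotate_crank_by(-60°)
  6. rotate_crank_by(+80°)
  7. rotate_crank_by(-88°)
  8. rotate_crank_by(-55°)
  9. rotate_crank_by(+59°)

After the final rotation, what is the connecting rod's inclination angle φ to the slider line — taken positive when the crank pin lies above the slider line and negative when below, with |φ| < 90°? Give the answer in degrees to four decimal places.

-7.3292

set_geometry: r = 42 mm, L = 206 mm, e = 14 mm; θ ← 0°
rotate_crank_by(-14°): θ ← 0° -14° = -14°
rotate_crank_by(-54°): θ ← -14° -54° = -68°
rotate_crank_by(-31°): θ ← -68° -31° = -99°
rotate_crank_by(-60°): θ ← -99° -60° = -159°
rotate_crank_by(+80°): θ ← -159° +80° = -79°
rotate_crank_by(-88°): θ ← -79° -88° = -167°
rotate_crank_by(-55°): θ ← -167° -55° = -222°
rotate_crank_by(+59°): θ ← -222° +59° = -163°
crank pin P = (r cos θ, r sin θ) = (-40.164800, -12.279612)
h = r sin θ − e = -12.279612 − 14 = -26.279612
sin φ = h / L = -26.279612 / 206 = -0.12757093
φ = arcsin(-0.12757093) = -7.329248°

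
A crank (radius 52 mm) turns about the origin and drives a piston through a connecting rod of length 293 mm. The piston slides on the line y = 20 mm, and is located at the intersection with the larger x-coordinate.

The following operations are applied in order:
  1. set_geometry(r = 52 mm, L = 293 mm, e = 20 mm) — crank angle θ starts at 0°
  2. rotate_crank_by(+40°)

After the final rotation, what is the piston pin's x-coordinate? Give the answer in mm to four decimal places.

set_geometry: r = 52 mm, L = 293 mm, e = 20 mm; θ ← 0°
rotate_crank_by(+40°): θ ← 0° +40° = 40°
crank pin P = (r cos θ, r sin θ) = (39.834311, 33.424956)
h = r sin θ − e = 33.424956 − 20 = 13.424956
x = r cos θ + √(L² − h²) = 39.834311 + √(85849.0 − 180.2294) = 39.834311 + 292.692280 = 332.526591

332.5266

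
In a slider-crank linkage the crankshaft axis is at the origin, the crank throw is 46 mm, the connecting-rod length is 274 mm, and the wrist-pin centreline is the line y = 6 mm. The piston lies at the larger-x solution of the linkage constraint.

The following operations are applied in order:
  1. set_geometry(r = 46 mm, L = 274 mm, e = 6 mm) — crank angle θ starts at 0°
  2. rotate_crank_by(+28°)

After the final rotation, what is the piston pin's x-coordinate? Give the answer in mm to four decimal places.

314.1714

set_geometry: r = 46 mm, L = 274 mm, e = 6 mm; θ ← 0°
rotate_crank_by(+28°): θ ← 0° +28° = 28°
crank pin P = (r cos θ, r sin θ) = (40.615589, 21.595692)
h = r sin θ − e = 21.595692 − 6 = 15.595692
x = r cos θ + √(L² − h²) = 40.615589 + √(75076.0 − 243.2256) = 40.615589 + 273.555798 = 314.171387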